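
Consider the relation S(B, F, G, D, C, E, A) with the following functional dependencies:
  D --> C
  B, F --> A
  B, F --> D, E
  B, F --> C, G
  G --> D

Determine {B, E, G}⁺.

{B, C, D, E, G}

Start with {B, E, G}.
G --> D applies; add {D} → now {B, D, E, G}.
D --> C applies; add {C} → now {B, C, D, E, G}.
No further FD applies.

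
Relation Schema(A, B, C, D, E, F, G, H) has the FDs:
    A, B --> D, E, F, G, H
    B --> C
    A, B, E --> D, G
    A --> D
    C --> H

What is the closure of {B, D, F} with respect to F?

Start with {B, D, F}.
B --> C applies; add {C} → now {B, C, D, F}.
C --> H applies; add {H} → now {B, C, D, F, H}.
No further FD applies.

{B, C, D, F, H}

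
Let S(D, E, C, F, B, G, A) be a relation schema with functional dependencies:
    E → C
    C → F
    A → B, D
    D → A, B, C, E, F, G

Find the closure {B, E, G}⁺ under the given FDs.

Start with {B, E, G}.
E → C applies; add {C} → now {B, C, E, G}.
C → F applies; add {F} → now {B, C, E, F, G}.
No further FD applies.

{B, C, E, F, G}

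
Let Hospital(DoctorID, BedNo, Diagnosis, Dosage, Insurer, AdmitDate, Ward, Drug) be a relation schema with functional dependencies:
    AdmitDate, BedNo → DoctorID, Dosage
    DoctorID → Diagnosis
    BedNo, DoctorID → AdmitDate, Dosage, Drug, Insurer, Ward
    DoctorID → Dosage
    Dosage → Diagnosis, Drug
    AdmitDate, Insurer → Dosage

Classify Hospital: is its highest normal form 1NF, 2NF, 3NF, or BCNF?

Candidate keys: {AdmitDate, BedNo}, {BedNo, DoctorID}. Prime attributes: {AdmitDate, BedNo, DoctorID}.
For DoctorID → Diagnosis we have {DoctorID}⁺ = {Diagnosis, DoctorID, Dosage, Drug}; {DoctorID} is not a superkey, so BCNF fails.
DoctorID → Diagnosis determines the non-prime attribute {Diagnosis} from a non-superkey — 3NF is violated.
{DoctorID} is a proper subset of the key {BedNo, DoctorID}, and {DoctorID}⁺ contains the non-prime attributes {Diagnosis, Dosage, Drug} — a partial dependency, so 2NF is violated.

1NF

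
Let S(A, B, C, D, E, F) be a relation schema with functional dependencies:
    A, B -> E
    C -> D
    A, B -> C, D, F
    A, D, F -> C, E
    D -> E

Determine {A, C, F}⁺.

{A, C, D, E, F}

Start with {A, C, F}.
C -> D applies; add {D} → now {A, C, D, F}.
A, D, F -> C, E applies; add {E} → now {A, C, D, E, F}.
No further FD applies.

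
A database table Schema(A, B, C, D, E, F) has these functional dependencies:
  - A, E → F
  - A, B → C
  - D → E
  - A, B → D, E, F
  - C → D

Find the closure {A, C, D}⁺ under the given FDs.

Start with {A, C, D}.
D → E applies; add {E} → now {A, C, D, E}.
A, E → F applies; add {F} → now {A, C, D, E, F}.
No further FD applies.

{A, C, D, E, F}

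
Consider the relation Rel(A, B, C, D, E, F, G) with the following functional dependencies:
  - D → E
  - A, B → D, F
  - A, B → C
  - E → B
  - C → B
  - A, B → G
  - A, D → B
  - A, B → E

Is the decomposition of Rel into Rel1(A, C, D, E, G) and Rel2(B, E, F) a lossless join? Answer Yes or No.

No

The shared attributes are {E} and {E}⁺ = {B, E}.
Neither Rel1 nor Rel2 is contained in that closure, so the decomposition is lossy.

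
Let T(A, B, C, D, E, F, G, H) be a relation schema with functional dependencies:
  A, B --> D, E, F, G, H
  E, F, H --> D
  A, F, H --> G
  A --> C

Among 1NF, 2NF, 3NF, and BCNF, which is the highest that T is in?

Candidate key: {A, B}. Prime attributes: {A, B}.
E, F, H --> D breaks BCNF: {E, F, H}⁺ = {D, E, F, H}, so {E, F, H} is not a superkey.
E, F, H --> D has non-prime {D} on the right and a non-superkey on the left, so 3NF fails.
Since {A} ⊂ {A, B} and {A}⁺ ⊇ {C} with {C} non-prime, there is a partial dependency; 2NF fails.

1NF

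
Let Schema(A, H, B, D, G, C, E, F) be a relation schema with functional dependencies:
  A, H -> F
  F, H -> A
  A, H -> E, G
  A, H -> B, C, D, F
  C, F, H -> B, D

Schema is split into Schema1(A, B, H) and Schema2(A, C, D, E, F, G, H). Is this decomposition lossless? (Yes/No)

Yes

The shared attributes are {A, H} and {A, H}⁺ = {A, B, C, D, E, F, G, H}.
Since Schema1 ⊆ {A, B, C, D, E, F, G, H}, the intersection is a superkey of Schema1; the decomposition is lossless.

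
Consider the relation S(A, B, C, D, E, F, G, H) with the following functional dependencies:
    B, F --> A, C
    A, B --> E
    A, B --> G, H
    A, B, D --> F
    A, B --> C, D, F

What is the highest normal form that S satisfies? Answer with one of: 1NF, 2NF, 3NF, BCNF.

BCNF

Candidate keys: {A, B}, {B, F}. Prime attributes: {A, B, F}.
The left-hand side of every FD is a superkey, so BCNF is satisfied.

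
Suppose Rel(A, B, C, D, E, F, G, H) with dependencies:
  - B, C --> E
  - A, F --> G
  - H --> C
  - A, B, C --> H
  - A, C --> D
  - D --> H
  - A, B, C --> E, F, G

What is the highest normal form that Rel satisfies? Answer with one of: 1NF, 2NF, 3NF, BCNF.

1NF

Candidate keys: {A, B, C}, {A, B, D}, {A, B, H}. Prime attributes: {A, B, C, D, H}.
B, C --> E breaks BCNF: {B, C}⁺ = {B, C, E}, so {B, C} is not a superkey.
B, C --> E has non-prime {E} on the right and a non-superkey on the left, so 3NF fails.
The proper key subset {B, C} of {A, B, C} determines non-prime {E}, so the relation is not even in 2NF.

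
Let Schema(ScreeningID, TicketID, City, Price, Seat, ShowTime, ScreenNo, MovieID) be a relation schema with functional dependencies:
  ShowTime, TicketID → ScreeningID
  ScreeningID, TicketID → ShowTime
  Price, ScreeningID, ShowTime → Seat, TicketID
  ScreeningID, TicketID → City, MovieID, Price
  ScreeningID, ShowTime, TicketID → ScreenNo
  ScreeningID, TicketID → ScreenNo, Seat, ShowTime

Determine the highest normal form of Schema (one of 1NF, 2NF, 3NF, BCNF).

BCNF

Candidate keys: {Price, ScreeningID, ShowTime}, {ScreeningID, TicketID}, {ShowTime, TicketID}. Prime attributes: {Price, ScreeningID, ShowTime, TicketID}.
Every FD has a superkey on the left, so the relation is in BCNF.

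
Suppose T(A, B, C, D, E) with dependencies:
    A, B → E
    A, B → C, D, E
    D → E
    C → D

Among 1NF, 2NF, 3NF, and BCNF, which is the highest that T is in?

Candidate key: {A, B}. Prime attributes: {A, B}.
D → E: {D}⁺ = {D, E}, which is not all of the attributes, so the left side is not a superkey — BCNF is violated.
D → E has non-prime {E} on the right and a non-superkey on the left, so 3NF fails.
No proper subset of a key has a non-prime attribute in its closure, so there is no partial dependency; 2NF holds.

2NF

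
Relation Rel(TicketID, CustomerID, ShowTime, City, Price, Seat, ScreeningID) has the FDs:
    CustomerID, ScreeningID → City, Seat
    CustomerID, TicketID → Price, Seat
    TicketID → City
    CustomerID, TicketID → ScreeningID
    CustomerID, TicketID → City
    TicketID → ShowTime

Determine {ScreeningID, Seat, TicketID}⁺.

{City, ScreeningID, Seat, ShowTime, TicketID}

Start with {ScreeningID, Seat, TicketID}.
TicketID → City applies; add {City} → now {City, ScreeningID, Seat, TicketID}.
TicketID → ShowTime applies; add {ShowTime} → now {City, ScreeningID, Seat, ShowTime, TicketID}.
No further FD applies.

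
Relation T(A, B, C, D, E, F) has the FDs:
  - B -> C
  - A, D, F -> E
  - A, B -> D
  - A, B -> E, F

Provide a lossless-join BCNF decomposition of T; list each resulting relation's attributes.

{A, B, D, F}; {A, D, E, F}; {B, C}

Candidate key of the original relation: {A, B}.
In {A, B, C, D, E, F}, {B} is not a superkey ({B}⁺ restricted to this set is {B, C}), so split on B -> C into {B, C} and {A, B, D, E, F}.
{B, C} is in BCNF.
In {A, B, D, E, F}, {A, D, F} is not a superkey ({A, D, F}⁺ restricted to this set is {A, D, E, F}), so split on A, D, F -> E into {A, D, E, F} and {A, B, D, F}.
{A, D, E, F} is in BCNF.
{A, B, D, F} is in BCNF.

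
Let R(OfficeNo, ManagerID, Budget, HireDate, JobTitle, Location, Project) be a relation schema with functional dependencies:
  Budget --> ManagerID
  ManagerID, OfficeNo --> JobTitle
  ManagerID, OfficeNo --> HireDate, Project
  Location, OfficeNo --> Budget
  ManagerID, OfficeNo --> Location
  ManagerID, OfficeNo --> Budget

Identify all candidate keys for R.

No FD produces {OfficeNo}, so it must be in every candidate key.
{Budget, OfficeNo} is a candidate key since {Budget, OfficeNo}⁺ = {Budget, HireDate, JobTitle, Location, ManagerID, OfficeNo, Project} covers every attribute.
{Location, OfficeNo} is a candidate key since {Location, OfficeNo}⁺ = {Budget, HireDate, JobTitle, Location, ManagerID, OfficeNo, Project} covers every attribute.
{ManagerID, OfficeNo} is a candidate key since {ManagerID, OfficeNo}⁺ = {Budget, HireDate, JobTitle, Location, ManagerID, OfficeNo, Project} covers every attribute.
Any other superkey properly contains one of these, so there are no further candidate keys.

{Budget, OfficeNo}, {Location, OfficeNo}, {ManagerID, OfficeNo}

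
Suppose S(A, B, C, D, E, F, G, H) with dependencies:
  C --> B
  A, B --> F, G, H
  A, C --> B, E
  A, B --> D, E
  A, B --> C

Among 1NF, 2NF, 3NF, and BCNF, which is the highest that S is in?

Candidate keys: {A, B}, {A, C}. Prime attributes: {A, B, C}.
C --> B: {C}⁺ = {B, C}, which is not all of the attributes, so the left side is not a superkey — BCNF is violated.
But every attribute on its right side ({B}) is prime, and the same holds for every other non-superkey FD, so 3NF still holds.

3NF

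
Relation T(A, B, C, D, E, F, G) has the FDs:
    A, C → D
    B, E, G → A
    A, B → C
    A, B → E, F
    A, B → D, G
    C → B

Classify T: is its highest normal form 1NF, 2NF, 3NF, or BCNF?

Candidate keys: {A, B}, {A, C}, {B, E, G}, {C, E, G}. Prime attributes: {A, B, C, E, G}.
C → B: {C}⁺ = {B, C}, which is not all of the attributes, so the left side is not a superkey — BCNF is violated.
Since {B} ⊆ prime attributes and every other non-superkey FD also has a prime right side, the schema is in 3NF.

3NF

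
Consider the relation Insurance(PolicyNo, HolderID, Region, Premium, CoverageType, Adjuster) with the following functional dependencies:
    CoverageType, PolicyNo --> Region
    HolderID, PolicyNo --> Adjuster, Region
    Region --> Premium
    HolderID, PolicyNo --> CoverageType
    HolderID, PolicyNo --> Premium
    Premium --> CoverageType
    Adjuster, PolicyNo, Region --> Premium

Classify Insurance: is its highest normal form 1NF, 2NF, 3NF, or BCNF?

Candidate key: {HolderID, PolicyNo}. Prime attributes: {HolderID, PolicyNo}.
CoverageType, PolicyNo --> Region: {CoverageType, PolicyNo}⁺ = {CoverageType, PolicyNo, Premium, Region}, which is not all of the attributes, so the left side is not a superkey — BCNF is violated.
CoverageType, PolicyNo --> Region determines the non-prime attribute {Region} from a non-superkey — 3NF is violated.
No proper subset of a key has a non-prime attribute in its closure, so there is no partial dependency; 2NF holds.

2NF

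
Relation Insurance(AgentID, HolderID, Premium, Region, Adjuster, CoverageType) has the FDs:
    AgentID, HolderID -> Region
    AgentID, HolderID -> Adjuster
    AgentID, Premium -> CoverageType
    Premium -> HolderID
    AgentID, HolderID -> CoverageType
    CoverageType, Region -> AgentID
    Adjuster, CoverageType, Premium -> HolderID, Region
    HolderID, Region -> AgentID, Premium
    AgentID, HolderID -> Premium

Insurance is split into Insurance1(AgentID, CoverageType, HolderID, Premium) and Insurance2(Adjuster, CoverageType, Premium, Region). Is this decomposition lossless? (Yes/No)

The shared attributes are {CoverageType, Premium} and {CoverageType, Premium}⁺ = {CoverageType, HolderID, Premium}.
Neither Insurance1 nor Insurance2 is contained in that closure, so the decomposition is lossy.

No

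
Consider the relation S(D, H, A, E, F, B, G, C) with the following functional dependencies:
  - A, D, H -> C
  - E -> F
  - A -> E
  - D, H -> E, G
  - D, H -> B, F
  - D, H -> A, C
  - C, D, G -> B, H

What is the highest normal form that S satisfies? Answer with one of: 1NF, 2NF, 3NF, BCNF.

2NF

Candidate keys: {C, D, G}, {D, H}. Prime attributes: {C, D, G, H}.
E -> F breaks BCNF: {E}⁺ = {E, F}, so {E} is not a superkey.
E -> F has non-prime {F} on the right and a non-superkey on the left, so 3NF fails.
No non-prime attribute depends on a proper subset of any candidate key, so 2NF holds.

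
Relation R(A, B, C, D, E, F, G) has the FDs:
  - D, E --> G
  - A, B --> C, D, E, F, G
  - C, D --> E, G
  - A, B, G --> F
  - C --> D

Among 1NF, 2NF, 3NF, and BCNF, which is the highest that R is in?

2NF

Candidate key: {A, B}. Prime attributes: {A, B}.
For D, E --> G we have {D, E}⁺ = {D, E, G}; {D, E} is not a superkey, so BCNF fails.
D, E --> G has non-prime {G} on the right and a non-superkey on the left, so 3NF fails.
Checking every proper subset of each key, none determines a non-prime attribute — 2NF is satisfied.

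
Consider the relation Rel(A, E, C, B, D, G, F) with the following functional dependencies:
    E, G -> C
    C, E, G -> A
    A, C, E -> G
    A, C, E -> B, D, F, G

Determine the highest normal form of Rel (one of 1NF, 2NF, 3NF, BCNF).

BCNF

Candidate keys: {A, C, E}, {E, G}. Prime attributes: {A, C, E, G}.
The left-hand side of every FD is a superkey, so BCNF is satisfied.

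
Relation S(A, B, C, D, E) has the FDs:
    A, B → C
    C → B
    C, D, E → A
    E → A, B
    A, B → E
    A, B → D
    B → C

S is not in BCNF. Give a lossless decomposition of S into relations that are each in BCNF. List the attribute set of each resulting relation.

{A, C, D, E}; {B, C}

Candidate keys of the original relation: {A, B}, {A, C}, {E}.
{A, B, C, D, E}: {C} determines {B, C} here but is not a superkey — split on C → B, giving {B, C} and {A, C, D, E}.
{B, C} is in BCNF.
{A, C, D, E} is in BCNF.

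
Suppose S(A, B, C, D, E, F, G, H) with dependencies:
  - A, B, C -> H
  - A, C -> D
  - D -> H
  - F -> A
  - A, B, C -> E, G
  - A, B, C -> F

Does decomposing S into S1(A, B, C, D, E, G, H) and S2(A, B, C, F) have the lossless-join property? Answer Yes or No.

Common attributes: {A, B, C}; their closure is {A, B, C, D, E, F, G, H}.
S1 is contained in that closure, so S1 ∩ S2 -> S1 holds and the join is lossless.

Yes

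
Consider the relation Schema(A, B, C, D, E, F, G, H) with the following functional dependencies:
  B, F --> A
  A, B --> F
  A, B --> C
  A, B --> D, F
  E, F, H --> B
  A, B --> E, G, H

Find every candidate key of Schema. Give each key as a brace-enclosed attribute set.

{A, B}, {B, F}, {E, F, H}

{A, B} is a candidate key since {A, B}⁺ = {A, B, C, D, E, F, G, H} covers every attribute.
{B, F} is a candidate key since {B, F}⁺ = {A, B, C, D, E, F, G, H} covers every attribute.
{E, F, H} is a candidate key since {E, F, H}⁺ = {A, B, C, D, E, F, G, H} covers every attribute.
These are minimal and exhaustive — every other superkey contains one of them.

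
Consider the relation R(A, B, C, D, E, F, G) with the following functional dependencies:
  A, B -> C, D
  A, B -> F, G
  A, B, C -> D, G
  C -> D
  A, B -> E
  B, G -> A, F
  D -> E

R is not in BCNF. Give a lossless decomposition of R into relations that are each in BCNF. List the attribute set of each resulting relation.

{A, B, C, F, G}; {C, D}; {D, E}

Candidate keys of the original relation: {A, B}, {B, G}.
{A, B, C, D, E, F, G}: {C} determines {C, D, E} here but is not a superkey — split on C -> D, E, giving {C, D, E} and {A, B, C, F, G}.
{C, D, E}: {D} determines {D, E} here but is not a superkey — split on D -> E, giving {D, E} and {C, D}.
{D, E}: every determinant is a superkey — BCNF.
{C, D}: every determinant is a superkey — BCNF.
{A, B, C, F, G}: every determinant is a superkey — BCNF.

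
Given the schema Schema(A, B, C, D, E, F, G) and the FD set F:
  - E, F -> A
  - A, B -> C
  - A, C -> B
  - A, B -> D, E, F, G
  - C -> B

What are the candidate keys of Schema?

{A, B}⁺ = {A, B, C, D, E, F, G} — all of the relation — so {A, B} is a candidate key.
{A, C}⁺ = {A, B, C, D, E, F, G} — all of the relation — so {A, C} is a candidate key.
{B, E, F}⁺ = {A, B, C, D, E, F, G} — all of the relation — so {B, E, F} is a candidate key.
{C, E, F}⁺ = {A, B, C, D, E, F, G} — all of the relation — so {C, E, F} is a candidate key.
Any other superkey properly contains one of these, so there are no further candidate keys.

{A, B}, {A, C}, {B, E, F}, {C, E, F}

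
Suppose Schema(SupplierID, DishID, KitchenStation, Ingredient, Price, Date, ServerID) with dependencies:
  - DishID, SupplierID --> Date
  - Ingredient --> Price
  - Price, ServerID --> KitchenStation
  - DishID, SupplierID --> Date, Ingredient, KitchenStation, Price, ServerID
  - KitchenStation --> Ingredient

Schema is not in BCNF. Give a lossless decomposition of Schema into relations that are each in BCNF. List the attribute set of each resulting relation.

Candidate key of the original relation: {DishID, SupplierID}.
Within {Date, DishID, Ingredient, KitchenStation, Price, ServerID, SupplierID}: {Ingredient}⁺ ∩ {Date, DishID, Ingredient, KitchenStation, Price, ServerID, SupplierID} = {Ingredient, Price}, not the whole set, so Ingredient --> Price violates BCNF; decompose into {Ingredient, Price} and {Date, DishID, Ingredient, KitchenStation, ServerID, SupplierID}.
{Ingredient, Price} has no BCNF violation.
Within {Date, DishID, Ingredient, KitchenStation, ServerID, SupplierID}: {KitchenStation}⁺ ∩ {Date, DishID, Ingredient, KitchenStation, ServerID, SupplierID} = {Ingredient, KitchenStation}, not the whole set, so KitchenStation --> Ingredient violates BCNF; decompose into {Ingredient, KitchenStation} and {Date, DishID, KitchenStation, ServerID, SupplierID}.
{Ingredient, KitchenStation} has no BCNF violation.
{Date, DishID, KitchenStation, ServerID, SupplierID} has no BCNF violation.

{Date, DishID, KitchenStation, ServerID, SupplierID}; {Ingredient, KitchenStation}; {Ingredient, Price}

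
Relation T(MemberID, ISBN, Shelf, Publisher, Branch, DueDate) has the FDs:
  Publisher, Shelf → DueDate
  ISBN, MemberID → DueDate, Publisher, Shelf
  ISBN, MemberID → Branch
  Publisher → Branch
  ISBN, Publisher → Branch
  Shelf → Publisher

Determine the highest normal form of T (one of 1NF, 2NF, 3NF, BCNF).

2NF

Candidate key: {ISBN, MemberID}. Prime attributes: {ISBN, MemberID}.
For Publisher, Shelf → DueDate we have {Publisher, Shelf}⁺ = {Branch, DueDate, Publisher, Shelf}; {Publisher, Shelf} is not a superkey, so BCNF fails.
Publisher, Shelf → DueDate determines the non-prime attribute {DueDate} from a non-superkey — 3NF is violated.
No proper subset of a key has a non-prime attribute in its closure, so there is no partial dependency; 2NF holds.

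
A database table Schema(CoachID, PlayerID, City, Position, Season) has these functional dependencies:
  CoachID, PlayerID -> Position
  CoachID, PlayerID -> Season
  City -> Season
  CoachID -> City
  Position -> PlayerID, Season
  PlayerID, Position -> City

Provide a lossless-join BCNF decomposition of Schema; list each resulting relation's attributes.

Candidate keys of the original relation: {CoachID, PlayerID}, {CoachID, Position}.
In {City, CoachID, PlayerID, Position, Season}, {City} is not a superkey ({City}⁺ restricted to this set is {City, Season}), so split on City -> Season into {City, Season} and {City, CoachID, PlayerID, Position}.
{City, Season} has no BCNF violation.
In {City, CoachID, PlayerID, Position}, {CoachID} is not a superkey ({CoachID}⁺ restricted to this set is {City, CoachID}), so split on CoachID -> City into {City, CoachID} and {CoachID, PlayerID, Position}.
{City, CoachID} has no BCNF violation.
In {CoachID, PlayerID, Position}, {Position} is not a superkey ({Position}⁺ restricted to this set is {PlayerID, Position}), so split on Position -> PlayerID into {PlayerID, Position} and {CoachID, Position}.
{PlayerID, Position} has no BCNF violation.
{CoachID, Position} has no BCNF violation.

{City, CoachID}; {City, Season}; {CoachID, Position}; {PlayerID, Position}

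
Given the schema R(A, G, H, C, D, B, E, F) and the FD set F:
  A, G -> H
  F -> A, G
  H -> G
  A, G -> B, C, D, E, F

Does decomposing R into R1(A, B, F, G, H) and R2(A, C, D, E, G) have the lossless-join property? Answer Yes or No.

Common attributes: {A, G}; their closure is {A, B, C, D, E, F, G, H}.
R1 is contained in that closure, so R1 ∩ R2 -> R1 holds and the join is lossless.

Yes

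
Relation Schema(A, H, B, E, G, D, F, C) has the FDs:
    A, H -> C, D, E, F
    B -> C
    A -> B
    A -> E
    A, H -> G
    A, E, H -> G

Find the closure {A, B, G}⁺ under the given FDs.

Start with {A, B, G}.
B -> C applies; add {C} → now {A, B, C, G}.
A -> E applies; add {E} → now {A, B, C, E, G}.
No further FD applies.

{A, B, C, E, G}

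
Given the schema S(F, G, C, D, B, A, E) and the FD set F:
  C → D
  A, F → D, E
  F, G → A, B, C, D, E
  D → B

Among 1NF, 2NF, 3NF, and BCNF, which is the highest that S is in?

2NF

Candidate key: {F, G}. Prime attributes: {F, G}.
C → D: {C}⁺ = {B, C, D}, which is not all of the attributes, so the left side is not a superkey — BCNF is violated.
C → D determines the non-prime attribute {D} from a non-superkey — 3NF is violated.
No non-prime attribute depends on a proper subset of any candidate key, so 2NF holds.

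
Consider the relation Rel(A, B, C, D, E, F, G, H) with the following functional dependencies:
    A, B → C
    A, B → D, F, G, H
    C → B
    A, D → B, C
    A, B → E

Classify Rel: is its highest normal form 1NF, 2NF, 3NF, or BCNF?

Candidate keys: {A, B}, {A, C}, {A, D}. Prime attributes: {A, B, C, D}.
C → B: {C}⁺ = {B, C}, which is not all of the attributes, so the left side is not a superkey — BCNF is violated.
But every attribute on its right side ({B}) is prime, and the same holds for every other non-superkey FD, so 3NF still holds.

3NF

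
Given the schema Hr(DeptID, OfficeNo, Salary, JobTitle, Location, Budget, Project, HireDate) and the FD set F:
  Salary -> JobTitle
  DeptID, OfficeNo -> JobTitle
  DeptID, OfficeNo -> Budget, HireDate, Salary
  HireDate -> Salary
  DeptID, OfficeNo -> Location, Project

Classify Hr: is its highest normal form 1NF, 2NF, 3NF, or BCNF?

2NF

Candidate key: {DeptID, OfficeNo}. Prime attributes: {DeptID, OfficeNo}.
Salary -> JobTitle: {Salary}⁺ = {JobTitle, Salary}, which is not all of the attributes, so the left side is not a superkey — BCNF is violated.
Salary -> JobTitle has non-prime {JobTitle} on the right and a non-superkey on the left, so 3NF fails.
No proper subset of a key has a non-prime attribute in its closure, so there is no partial dependency; 2NF holds.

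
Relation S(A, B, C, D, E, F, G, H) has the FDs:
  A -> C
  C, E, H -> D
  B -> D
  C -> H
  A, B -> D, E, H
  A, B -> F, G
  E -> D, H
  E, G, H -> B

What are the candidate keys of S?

{A, B}, {A, E, G}

{A} never appears on the right of any FD, so every key must include it.
{A, B}⁺ = {A, B, C, D, E, F, G, H}, which is every attribute, so {A, B} is a candidate key.
{A, E, G}⁺ = {A, B, C, D, E, F, G, H}, which is every attribute, so {A, E, G} is a candidate key.
Any other superkey properly contains one of these, so there are no further candidate keys.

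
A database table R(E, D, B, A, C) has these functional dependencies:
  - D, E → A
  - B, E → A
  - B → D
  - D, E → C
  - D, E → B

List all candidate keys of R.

{B, E}, {D, E}

No FD produces {E}, so it must be in every candidate key.
Closure of {B, E} is {A, B, C, D, E}, the whole schema; {B, E} is a candidate key.
Closure of {D, E} is {A, B, C, D, E}, the whole schema; {D, E} is a candidate key.
Any other superkey properly contains one of these, so there are no further candidate keys.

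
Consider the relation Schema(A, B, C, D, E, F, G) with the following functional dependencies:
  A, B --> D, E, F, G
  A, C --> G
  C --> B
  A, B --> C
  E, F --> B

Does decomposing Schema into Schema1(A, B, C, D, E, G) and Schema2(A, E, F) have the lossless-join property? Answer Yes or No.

No

Common attributes: {A, E}; their closure is {A, E}.
Schema1 ⊄ {A, E} and Schema2 ⊄ {A, E}, so the split is lossy.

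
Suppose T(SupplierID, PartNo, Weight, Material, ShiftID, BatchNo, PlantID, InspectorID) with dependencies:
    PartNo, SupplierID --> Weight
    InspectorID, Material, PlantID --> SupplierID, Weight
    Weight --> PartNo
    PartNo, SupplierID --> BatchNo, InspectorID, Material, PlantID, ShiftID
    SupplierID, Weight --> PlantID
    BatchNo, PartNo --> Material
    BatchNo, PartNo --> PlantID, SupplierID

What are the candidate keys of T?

{BatchNo, PartNo}, {BatchNo, Weight}, {InspectorID, Material, PlantID}, {PartNo, SupplierID}, {SupplierID, Weight}

{BatchNo, PartNo} is a candidate key since {BatchNo, PartNo}⁺ = {BatchNo, InspectorID, Material, PartNo, PlantID, ShiftID, SupplierID, Weight} covers every attribute.
{BatchNo, Weight} is a candidate key since {BatchNo, Weight}⁺ = {BatchNo, InspectorID, Material, PartNo, PlantID, ShiftID, SupplierID, Weight} covers every attribute.
{PartNo, SupplierID} is a candidate key since {PartNo, SupplierID}⁺ = {BatchNo, InspectorID, Material, PartNo, PlantID, ShiftID, SupplierID, Weight} covers every attribute.
{SupplierID, Weight} is a candidate key since {SupplierID, Weight}⁺ = {BatchNo, InspectorID, Material, PartNo, PlantID, ShiftID, SupplierID, Weight} covers every attribute.
{InspectorID, Material, PlantID} is a candidate key since {InspectorID, Material, PlantID}⁺ = {BatchNo, InspectorID, Material, PartNo, PlantID, ShiftID, SupplierID, Weight} covers every attribute.
No proper subset of any of these is a key, and no other minimal superkey exists.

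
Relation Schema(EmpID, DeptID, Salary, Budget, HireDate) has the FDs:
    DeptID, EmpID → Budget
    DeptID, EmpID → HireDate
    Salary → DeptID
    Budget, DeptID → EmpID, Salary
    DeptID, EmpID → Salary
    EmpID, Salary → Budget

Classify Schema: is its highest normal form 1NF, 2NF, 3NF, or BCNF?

3NF

Candidate keys: {Budget, DeptID}, {Budget, Salary}, {DeptID, EmpID}, {EmpID, Salary}. Prime attributes: {Budget, DeptID, EmpID, Salary}.
Salary → DeptID: {Salary}⁺ = {DeptID, Salary}, which is not all of the attributes, so the left side is not a superkey — BCNF is violated.
But every attribute on its right side ({DeptID}) is prime, and the same holds for every other non-superkey FD, so 3NF still holds.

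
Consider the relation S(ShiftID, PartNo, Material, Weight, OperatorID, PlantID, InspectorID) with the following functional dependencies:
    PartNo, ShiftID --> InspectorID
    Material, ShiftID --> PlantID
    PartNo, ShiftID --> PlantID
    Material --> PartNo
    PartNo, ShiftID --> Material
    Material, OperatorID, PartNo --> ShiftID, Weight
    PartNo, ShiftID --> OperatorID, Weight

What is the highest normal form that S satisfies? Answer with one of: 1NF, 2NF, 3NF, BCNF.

Candidate keys: {Material, OperatorID}, {Material, ShiftID}, {PartNo, ShiftID}. Prime attributes: {Material, OperatorID, PartNo, ShiftID}.
For Material --> PartNo we have {Material}⁺ = {Material, PartNo}; {Material} is not a superkey, so BCNF fails.
Its right-hand attributes {PartNo} are all prime, as are those of every other non-superkey FD — the relation is in 3NF.

3NF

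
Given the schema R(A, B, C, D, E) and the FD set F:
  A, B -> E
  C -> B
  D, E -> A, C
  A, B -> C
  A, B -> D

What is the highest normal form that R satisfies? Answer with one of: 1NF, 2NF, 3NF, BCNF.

3NF

Candidate keys: {A, B}, {A, C}, {D, E}. Prime attributes: {A, B, C, D, E}.
C -> B: {C}⁺ = {B, C}, which is not all of the attributes, so the left side is not a superkey — BCNF is violated.
But every attribute on its right side ({B}) is prime, and the same holds for every other non-superkey FD, so 3NF still holds.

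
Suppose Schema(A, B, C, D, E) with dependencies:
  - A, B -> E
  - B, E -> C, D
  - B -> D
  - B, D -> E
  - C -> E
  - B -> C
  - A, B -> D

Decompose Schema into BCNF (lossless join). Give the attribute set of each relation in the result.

Candidate key of the original relation: {A, B}.
{A, B, C, D, E}: {B, E} determines {B, C, D, E} here but is not a superkey — split on B, E -> C, D, giving {B, C, D, E} and {A, B, E}.
{B, C, D, E}: {C} determines {C, E} here but is not a superkey — split on C -> E, giving {C, E} and {B, C, D}.
{C, E} has no BCNF violation.
{B, C, D} has no BCNF violation.
{A, B, E}: {B} determines {B, E} here but is not a superkey — split on B -> E, giving {B, E} and {A, B}.
{B, E} has no BCNF violation.
{A, B} has no BCNF violation.

{A, B}; {B, C, D}; {B, E}; {C, E}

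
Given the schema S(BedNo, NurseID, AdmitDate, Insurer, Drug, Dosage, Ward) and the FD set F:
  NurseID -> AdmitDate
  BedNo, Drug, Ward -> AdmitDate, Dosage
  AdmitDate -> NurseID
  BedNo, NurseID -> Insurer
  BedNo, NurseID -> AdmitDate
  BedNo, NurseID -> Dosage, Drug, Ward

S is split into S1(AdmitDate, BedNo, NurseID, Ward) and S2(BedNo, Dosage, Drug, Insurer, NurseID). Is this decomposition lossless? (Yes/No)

Yes

The shared attributes are {BedNo, NurseID} and {BedNo, NurseID}⁺ = {AdmitDate, BedNo, Dosage, Drug, Insurer, NurseID, Ward}.
S1 is contained in that closure, so S1 ∩ S2 -> S1 holds and the join is lossless.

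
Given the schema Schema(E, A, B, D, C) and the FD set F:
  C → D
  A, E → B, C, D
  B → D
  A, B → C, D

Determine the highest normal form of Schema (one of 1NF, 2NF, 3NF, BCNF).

2NF

Candidate key: {A, E}. Prime attributes: {A, E}.
C → D breaks BCNF: {C}⁺ = {C, D}, so {C} is not a superkey.
C → D has non-prime {D} on the right and a non-superkey on the left, so 3NF fails.
Checking every proper subset of each key, none determines a non-prime attribute — 2NF is satisfied.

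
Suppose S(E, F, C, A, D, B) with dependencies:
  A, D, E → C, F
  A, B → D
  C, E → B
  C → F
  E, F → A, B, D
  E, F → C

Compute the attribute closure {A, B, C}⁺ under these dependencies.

Start with {A, B, C}.
A, B → D applies; add {D} → now {A, B, C, D}.
C → F applies; add {F} → now {A, B, C, D, F}.
No further FD applies.

{A, B, C, D, F}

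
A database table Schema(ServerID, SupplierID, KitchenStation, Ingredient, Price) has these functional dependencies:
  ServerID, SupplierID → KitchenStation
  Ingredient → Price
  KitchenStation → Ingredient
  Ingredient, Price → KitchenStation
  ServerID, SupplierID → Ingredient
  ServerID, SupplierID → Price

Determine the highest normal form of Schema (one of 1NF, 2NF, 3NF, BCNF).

2NF

Candidate key: {ServerID, SupplierID}. Prime attributes: {ServerID, SupplierID}.
For Ingredient → Price we have {Ingredient}⁺ = {Ingredient, KitchenStation, Price}; {Ingredient} is not a superkey, so BCNF fails.
Ingredient → Price has non-prime {Price} on the right and a non-superkey on the left, so 3NF fails.
No proper subset of a key has a non-prime attribute in its closure, so there is no partial dependency; 2NF holds.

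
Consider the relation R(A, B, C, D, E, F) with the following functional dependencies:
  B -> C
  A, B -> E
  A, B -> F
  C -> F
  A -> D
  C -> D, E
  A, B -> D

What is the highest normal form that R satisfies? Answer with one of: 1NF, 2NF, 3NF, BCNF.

Candidate key: {A, B}. Prime attributes: {A, B}.
For B -> C we have {B}⁺ = {B, C, D, E, F}; {B} is not a superkey, so BCNF fails.
Because {C} is non-prime and the left side of B -> C is not a superkey, the relation is not in 3NF.
{A} is a proper subset of the key {A, B}, and {A}⁺ contains the non-prime attribute {D} — a partial dependency, so 2NF is violated.

1NF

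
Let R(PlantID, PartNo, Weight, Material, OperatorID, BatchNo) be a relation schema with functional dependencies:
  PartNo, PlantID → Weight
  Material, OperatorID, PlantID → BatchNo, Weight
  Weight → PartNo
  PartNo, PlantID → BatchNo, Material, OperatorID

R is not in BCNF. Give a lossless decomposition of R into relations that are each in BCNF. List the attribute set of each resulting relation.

{BatchNo, Material, OperatorID, PlantID, Weight}; {PartNo, Weight}

Candidate keys of the original relation: {Material, OperatorID, PlantID}, {PartNo, PlantID}, {PlantID, Weight}.
{BatchNo, Material, OperatorID, PartNo, PlantID, Weight}: {Weight} determines {PartNo, Weight} here but is not a superkey — split on Weight → PartNo, giving {PartNo, Weight} and {BatchNo, Material, OperatorID, PlantID, Weight}.
{PartNo, Weight}: every determinant is a superkey — BCNF.
{BatchNo, Material, OperatorID, PlantID, Weight}: every determinant is a superkey — BCNF.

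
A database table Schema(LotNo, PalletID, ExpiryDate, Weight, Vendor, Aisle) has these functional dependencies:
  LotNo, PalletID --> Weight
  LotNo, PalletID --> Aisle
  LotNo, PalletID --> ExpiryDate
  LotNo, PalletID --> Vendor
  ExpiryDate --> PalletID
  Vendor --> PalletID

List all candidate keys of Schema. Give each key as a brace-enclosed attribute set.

{ExpiryDate, LotNo}, {LotNo, PalletID}, {LotNo, Vendor}

{LotNo} never appears on the right of any FD, so every key must include it.
{ExpiryDate, LotNo}⁺ = {Aisle, ExpiryDate, LotNo, PalletID, Vendor, Weight}, which is every attribute, so {ExpiryDate, LotNo} is a candidate key.
{LotNo, PalletID}⁺ = {Aisle, ExpiryDate, LotNo, PalletID, Vendor, Weight}, which is every attribute, so {LotNo, PalletID} is a candidate key.
{LotNo, Vendor}⁺ = {Aisle, ExpiryDate, LotNo, PalletID, Vendor, Weight}, which is every attribute, so {LotNo, Vendor} is a candidate key.
No proper subset of any of these is a key, and no other minimal superkey exists.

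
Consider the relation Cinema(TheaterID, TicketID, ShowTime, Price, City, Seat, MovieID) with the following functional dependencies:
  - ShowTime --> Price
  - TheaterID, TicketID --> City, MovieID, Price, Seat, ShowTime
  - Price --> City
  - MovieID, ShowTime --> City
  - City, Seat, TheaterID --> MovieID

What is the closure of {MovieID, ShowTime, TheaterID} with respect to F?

Start with {MovieID, ShowTime, TheaterID}.
ShowTime --> Price applies; add {Price} → now {MovieID, Price, ShowTime, TheaterID}.
Price --> City applies; add {City} → now {City, MovieID, Price, ShowTime, TheaterID}.
No further FD applies.

{City, MovieID, Price, ShowTime, TheaterID}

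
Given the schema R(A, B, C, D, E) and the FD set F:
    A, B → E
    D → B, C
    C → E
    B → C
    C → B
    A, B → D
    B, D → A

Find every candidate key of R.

{D}⁺ = {A, B, C, D, E} — all of the relation — so {D} is a candidate key.
{A, B}⁺ = {A, B, C, D, E} — all of the relation — so {A, B} is a candidate key.
{A, C}⁺ = {A, B, C, D, E} — all of the relation — so {A, C} is a candidate key.
These are minimal and exhaustive — every other superkey contains one of them.

{A, B}, {A, C}, {D}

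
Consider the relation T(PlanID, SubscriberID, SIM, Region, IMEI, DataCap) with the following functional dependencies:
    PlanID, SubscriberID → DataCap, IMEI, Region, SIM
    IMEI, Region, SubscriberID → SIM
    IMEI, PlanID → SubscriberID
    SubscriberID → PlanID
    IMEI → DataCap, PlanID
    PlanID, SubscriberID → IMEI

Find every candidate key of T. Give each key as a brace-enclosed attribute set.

{IMEI} is a candidate key since {IMEI}⁺ = {DataCap, IMEI, PlanID, Region, SIM, SubscriberID} covers every attribute.
{SubscriberID} is a candidate key since {SubscriberID}⁺ = {DataCap, IMEI, PlanID, Region, SIM, SubscriberID} covers every attribute.
No proper subset of any of these is a key, and no other minimal superkey exists.

{IMEI}, {SubscriberID}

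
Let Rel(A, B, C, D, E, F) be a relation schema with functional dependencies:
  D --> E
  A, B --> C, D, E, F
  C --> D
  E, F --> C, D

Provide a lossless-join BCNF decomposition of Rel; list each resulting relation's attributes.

{A, B, C, F}; {C, D}; {D, E}

Candidate key of the original relation: {A, B}.
In {A, B, C, D, E, F}, {D} is not a superkey ({D}⁺ restricted to this set is {D, E}), so split on D --> E into {D, E} and {A, B, C, D, F}.
{D, E} has no BCNF violation.
In {A, B, C, D, F}, {C} is not a superkey ({C}⁺ restricted to this set is {C, D}), so split on C --> D into {C, D} and {A, B, C, F}.
{C, D} has no BCNF violation.
{A, B, C, F} has no BCNF violation.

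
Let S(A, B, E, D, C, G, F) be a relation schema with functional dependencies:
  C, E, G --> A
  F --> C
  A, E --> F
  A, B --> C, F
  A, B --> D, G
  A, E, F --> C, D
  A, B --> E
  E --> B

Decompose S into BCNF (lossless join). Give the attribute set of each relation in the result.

{A, D, E, F, G}; {B, E}; {C, F}

Candidate keys of the original relation: {A, B}, {A, E}, {C, E, G}, {E, F, G}.
{A, B, C, D, E, F, G}: {F} determines {C, F} here but is not a superkey — split on F --> C, giving {C, F} and {A, B, D, E, F, G}.
{C, F} has no BCNF violation.
{A, B, D, E, F, G}: {E} determines {B, E} here but is not a superkey — split on E --> B, giving {B, E} and {A, D, E, F, G}.
{B, E} has no BCNF violation.
{A, D, E, F, G} has no BCNF violation.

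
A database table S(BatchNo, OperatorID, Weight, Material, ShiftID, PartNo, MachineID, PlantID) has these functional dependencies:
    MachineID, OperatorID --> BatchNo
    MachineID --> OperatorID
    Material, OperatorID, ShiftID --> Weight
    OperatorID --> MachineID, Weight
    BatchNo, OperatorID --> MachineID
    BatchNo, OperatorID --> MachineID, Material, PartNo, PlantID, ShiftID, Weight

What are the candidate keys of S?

{MachineID}, {OperatorID}

Closure of {MachineID} is {BatchNo, MachineID, Material, OperatorID, PartNo, PlantID, ShiftID, Weight}, the whole schema; {MachineID} is a candidate key.
Closure of {OperatorID} is {BatchNo, MachineID, Material, OperatorID, PartNo, PlantID, ShiftID, Weight}, the whole schema; {OperatorID} is a candidate key.
These are minimal and exhaustive — every other superkey contains one of them.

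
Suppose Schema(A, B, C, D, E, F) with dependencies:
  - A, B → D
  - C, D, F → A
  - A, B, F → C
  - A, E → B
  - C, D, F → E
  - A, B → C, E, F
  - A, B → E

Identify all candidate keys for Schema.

Closure of {A, B} is {A, B, C, D, E, F}, the whole schema; {A, B} is a candidate key.
Closure of {A, E} is {A, B, C, D, E, F}, the whole schema; {A, E} is a candidate key.
Closure of {C, D, F} is {A, B, C, D, E, F}, the whole schema; {C, D, F} is a candidate key.
No proper subset of any of these is a key, and no other minimal superkey exists.

{A, B}, {A, E}, {C, D, F}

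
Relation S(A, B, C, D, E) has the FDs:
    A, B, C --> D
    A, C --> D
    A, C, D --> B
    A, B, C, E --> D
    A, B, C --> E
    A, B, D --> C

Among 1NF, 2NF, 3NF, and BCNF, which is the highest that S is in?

BCNF

Candidate keys: {A, B, D}, {A, C}. Prime attributes: {A, B, C, D}.
Each dependency's left side is a superkey — BCNF holds.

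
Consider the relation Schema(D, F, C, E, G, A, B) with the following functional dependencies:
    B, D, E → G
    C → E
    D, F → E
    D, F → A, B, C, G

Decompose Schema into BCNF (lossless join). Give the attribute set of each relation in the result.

{A, B, C, D, F}; {B, D, E, G}; {C, E}

Candidate key of the original relation: {D, F}.
Within {A, B, C, D, E, F, G}: {B, D, E}⁺ ∩ {A, B, C, D, E, F, G} = {B, D, E, G}, not the whole set, so B, D, E → G violates BCNF; decompose into {B, D, E, G} and {A, B, C, D, E, F}.
{B, D, E, G} has no BCNF violation.
Within {A, B, C, D, E, F}: {C}⁺ ∩ {A, B, C, D, E, F} = {C, E}, not the whole set, so C → E violates BCNF; decompose into {C, E} and {A, B, C, D, F}.
{C, E} has no BCNF violation.
{A, B, C, D, F} has no BCNF violation.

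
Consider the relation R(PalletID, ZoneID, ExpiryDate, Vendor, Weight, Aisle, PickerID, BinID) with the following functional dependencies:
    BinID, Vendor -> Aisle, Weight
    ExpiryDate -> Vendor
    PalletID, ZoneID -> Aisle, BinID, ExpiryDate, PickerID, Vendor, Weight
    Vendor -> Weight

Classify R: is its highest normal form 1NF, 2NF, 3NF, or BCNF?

Candidate key: {PalletID, ZoneID}. Prime attributes: {PalletID, ZoneID}.
BinID, Vendor -> Aisle, Weight breaks BCNF: {BinID, Vendor}⁺ = {Aisle, BinID, Vendor, Weight}, so {BinID, Vendor} is not a superkey.
BinID, Vendor -> Aisle, Weight determines the non-prime attributes {Aisle, Weight} from a non-superkey — 3NF is violated.
No non-prime attribute depends on a proper subset of any candidate key, so 2NF holds.

2NF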